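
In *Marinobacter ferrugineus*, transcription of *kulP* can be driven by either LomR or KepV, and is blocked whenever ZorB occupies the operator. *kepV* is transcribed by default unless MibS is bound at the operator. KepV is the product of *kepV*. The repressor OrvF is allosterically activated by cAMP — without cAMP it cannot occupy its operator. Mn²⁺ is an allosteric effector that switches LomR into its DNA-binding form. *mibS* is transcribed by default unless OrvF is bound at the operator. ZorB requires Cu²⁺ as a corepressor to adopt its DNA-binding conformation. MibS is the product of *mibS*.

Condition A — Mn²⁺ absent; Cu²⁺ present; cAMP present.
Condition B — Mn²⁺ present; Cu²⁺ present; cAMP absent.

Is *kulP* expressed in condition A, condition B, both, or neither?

neither

Condition A:
Mn²⁺ is absent, so LomR is inactive.
Cu²⁺ is present, so ZorB is active.
cAMP is present, so OrvF is active.
With repressor OrvF bound, *mibS* is not transcribed.
So MibS is not produced.
With no repressor bound, *kepV* is transcribed.
So KepV is produced and active.
With repressor ZorB bound, *kulP* is not transcribed.
→ *kulP* is OFF in A.
Condition B:
Mn²⁺ is present, so LomR is active.
Cu²⁺ is present, so ZorB is active.
cAMP is absent, so OrvF is inactive.
With no repressor bound, *mibS* is transcribed.
So MibS is produced and active.
With repressor MibS bound, *kepV* is not transcribed.
So KepV is not produced.
With repressor ZorB bound, *kulP* is not transcribed.
→ *kulP* is OFF in B.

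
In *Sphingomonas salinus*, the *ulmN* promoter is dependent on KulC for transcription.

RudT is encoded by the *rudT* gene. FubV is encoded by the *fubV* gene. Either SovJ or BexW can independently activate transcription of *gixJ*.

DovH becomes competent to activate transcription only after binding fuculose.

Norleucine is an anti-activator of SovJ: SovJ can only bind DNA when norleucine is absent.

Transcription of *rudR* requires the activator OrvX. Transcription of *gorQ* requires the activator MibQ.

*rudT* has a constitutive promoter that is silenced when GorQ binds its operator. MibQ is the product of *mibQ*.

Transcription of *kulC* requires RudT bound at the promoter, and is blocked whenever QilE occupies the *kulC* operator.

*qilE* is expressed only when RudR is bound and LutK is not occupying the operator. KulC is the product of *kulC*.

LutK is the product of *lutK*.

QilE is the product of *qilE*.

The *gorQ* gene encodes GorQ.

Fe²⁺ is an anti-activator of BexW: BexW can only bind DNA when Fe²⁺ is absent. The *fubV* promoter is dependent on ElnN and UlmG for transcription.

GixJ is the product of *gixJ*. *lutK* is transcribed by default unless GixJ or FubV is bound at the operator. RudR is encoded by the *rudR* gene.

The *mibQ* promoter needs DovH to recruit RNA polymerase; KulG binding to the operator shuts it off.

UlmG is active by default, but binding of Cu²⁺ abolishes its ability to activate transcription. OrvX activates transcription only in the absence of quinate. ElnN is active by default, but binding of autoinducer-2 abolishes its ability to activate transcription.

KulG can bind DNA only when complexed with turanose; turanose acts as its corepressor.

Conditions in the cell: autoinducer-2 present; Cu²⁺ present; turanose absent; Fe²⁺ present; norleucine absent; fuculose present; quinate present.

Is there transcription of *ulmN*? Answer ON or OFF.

OFF

Fuculose is present, so DovH is active.
Turanose is absent, so KulG is inactive.
No repressor is bound and DovH is active, so *mibQ* is transcribed.
So MibQ is produced and active.
No repressor is bound and MibQ is active, so *gorQ* is transcribed.
So GorQ is produced and active.
With repressor GorQ bound, *rudT* is not transcribed.
So RudT is not produced.
Quinate is present, so OrvX is inactive.
Required activator OrvX is absent, so *rudR* is not transcribed.
So RudR is not produced.
Norleucine is absent, so SovJ is active.
Fe²⁺ is present, so BexW is inactive.
Activator SovJ is present, so *gixJ* is transcribed.
So GixJ is produced and active.
Autoinducer-2 is present, so ElnN is inactive.
Cu²⁺ is present, so UlmG is inactive.
Required activator ElnN is absent, so *fubV* is not transcribed.
So FubV is not produced.
With repressor GixJ bound, *lutK* is not transcribed.
So LutK is not produced.
Required activator RudR is absent, so *qilE* is not transcribed.
So QilE is not produced.
Required activator RudT is absent, so *kulC* is not transcribed.
So KulC is not produced.
Required activator KulC is absent, so *ulmN* is not transcribed.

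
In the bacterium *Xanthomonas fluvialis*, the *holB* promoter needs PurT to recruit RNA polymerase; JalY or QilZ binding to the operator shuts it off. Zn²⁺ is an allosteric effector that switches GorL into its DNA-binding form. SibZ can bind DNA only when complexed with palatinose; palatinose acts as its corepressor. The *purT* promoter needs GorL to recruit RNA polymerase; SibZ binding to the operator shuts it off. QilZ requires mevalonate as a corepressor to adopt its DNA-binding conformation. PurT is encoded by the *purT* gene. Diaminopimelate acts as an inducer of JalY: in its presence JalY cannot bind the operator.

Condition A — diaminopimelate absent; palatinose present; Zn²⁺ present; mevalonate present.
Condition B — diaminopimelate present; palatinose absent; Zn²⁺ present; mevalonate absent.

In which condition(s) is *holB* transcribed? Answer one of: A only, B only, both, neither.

Condition A:
Diaminopimelate is absent, so JalY is active.
Palatinose is present, so SibZ is active.
Zn²⁺ is present, so GorL is active.
With repressor SibZ bound, *purT* is not transcribed.
So PurT is not produced.
Mevalonate is present, so QilZ is active.
With repressor JalY bound, *holB* is not transcribed.
→ *holB* is OFF in A.
Condition B:
Diaminopimelate is present, so JalY is inactive.
Palatinose is absent, so SibZ is inactive.
Zn²⁺ is present, so GorL is active.
No repressor is bound and GorL is active, so *purT* is transcribed.
So PurT is produced and active.
Mevalonate is absent, so QilZ is inactive.
No repressor is bound and PurT is active, so *holB* is transcribed.
→ *holB* is ON in B.

B only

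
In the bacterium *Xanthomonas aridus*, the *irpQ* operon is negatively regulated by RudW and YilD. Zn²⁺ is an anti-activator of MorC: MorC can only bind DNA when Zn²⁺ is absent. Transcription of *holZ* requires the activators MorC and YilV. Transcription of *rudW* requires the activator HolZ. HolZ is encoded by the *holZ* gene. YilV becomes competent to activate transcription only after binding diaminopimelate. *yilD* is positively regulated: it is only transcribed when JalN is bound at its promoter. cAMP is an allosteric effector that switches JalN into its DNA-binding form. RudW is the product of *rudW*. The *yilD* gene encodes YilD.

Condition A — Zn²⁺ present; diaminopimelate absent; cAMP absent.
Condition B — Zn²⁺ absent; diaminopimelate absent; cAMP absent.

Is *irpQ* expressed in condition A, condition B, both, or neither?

Condition A:
Zn²⁺ is present, so MorC is inactive.
Diaminopimelate is absent, so YilV is inactive.
Required activator MorC is absent, so *holZ* is not transcribed.
So HolZ is not produced.
Required activator HolZ is absent, so *rudW* is not transcribed.
So RudW is not produced.
cAMP is absent, so JalN is inactive.
Required activator JalN is absent, so *yilD* is not transcribed.
So YilD is not produced.
With no repressor bound, *irpQ* is transcribed.
→ *irpQ* is ON in A.
Condition B:
Zn²⁺ is absent, so MorC is active.
Diaminopimelate is absent, so YilV is inactive.
Required activator YilV is absent, so *holZ* is not transcribed.
So HolZ is not produced.
Required activator HolZ is absent, so *rudW* is not transcribed.
So RudW is not produced.
cAMP is absent, so JalN is inactive.
Required activator JalN is absent, so *yilD* is not transcribed.
So YilD is not produced.
With no repressor bound, *irpQ* is transcribed.
→ *irpQ* is ON in B.

both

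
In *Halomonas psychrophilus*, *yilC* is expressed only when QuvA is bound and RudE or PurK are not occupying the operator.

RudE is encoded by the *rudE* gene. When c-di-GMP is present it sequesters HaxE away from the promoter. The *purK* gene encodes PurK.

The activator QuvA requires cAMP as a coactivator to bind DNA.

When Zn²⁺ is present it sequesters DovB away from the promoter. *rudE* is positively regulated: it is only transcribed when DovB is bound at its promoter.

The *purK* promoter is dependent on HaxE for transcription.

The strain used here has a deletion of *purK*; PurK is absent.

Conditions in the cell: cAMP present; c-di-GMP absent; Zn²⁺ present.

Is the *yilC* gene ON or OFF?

ON

cAMP is present, so QuvA is active.
Zn²⁺ is present, so DovB is inactive.
Required activator DovB is absent, so *rudE* is not transcribed.
So RudE is not produced.
PurK is non-functional in this strain, so it has no effect.
No repressor is bound and QuvA is active, so *yilC* is transcribed.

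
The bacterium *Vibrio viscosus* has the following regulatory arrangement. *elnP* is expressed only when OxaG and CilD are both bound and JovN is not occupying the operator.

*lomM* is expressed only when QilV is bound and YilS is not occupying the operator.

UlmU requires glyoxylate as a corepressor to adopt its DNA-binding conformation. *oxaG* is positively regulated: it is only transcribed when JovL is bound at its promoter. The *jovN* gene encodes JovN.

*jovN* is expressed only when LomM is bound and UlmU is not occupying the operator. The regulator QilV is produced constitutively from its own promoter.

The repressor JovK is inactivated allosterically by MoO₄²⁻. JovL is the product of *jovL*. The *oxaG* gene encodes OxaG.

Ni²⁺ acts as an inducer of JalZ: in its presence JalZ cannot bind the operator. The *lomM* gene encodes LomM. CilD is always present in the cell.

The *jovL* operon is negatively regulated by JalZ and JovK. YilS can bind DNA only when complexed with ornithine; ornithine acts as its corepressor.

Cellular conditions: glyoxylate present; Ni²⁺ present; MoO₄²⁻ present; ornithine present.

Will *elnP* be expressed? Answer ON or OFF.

Ni²⁺ is present, so JalZ is inactive.
MoO₄²⁻ is present, so JovK is inactive.
With no repressor bound, *jovL* is transcribed.
So JovL is produced and active.
No repressor is bound and JovL is active, so *oxaG* is transcribed.
So OxaG is produced and active.
Glyoxylate is present, so UlmU is active.
Ornithine is present, so YilS is active.
QilV is produced constitutively and is active.
With repressor YilS bound, *lomM* is not transcribed.
So LomM is not produced.
With repressor UlmU bound, *jovN* is not transcribed.
So JovN is not produced.
CilD is produced constitutively and is active.
No repressor is bound and OxaG and CilD are active, so *elnP* is transcribed.

ON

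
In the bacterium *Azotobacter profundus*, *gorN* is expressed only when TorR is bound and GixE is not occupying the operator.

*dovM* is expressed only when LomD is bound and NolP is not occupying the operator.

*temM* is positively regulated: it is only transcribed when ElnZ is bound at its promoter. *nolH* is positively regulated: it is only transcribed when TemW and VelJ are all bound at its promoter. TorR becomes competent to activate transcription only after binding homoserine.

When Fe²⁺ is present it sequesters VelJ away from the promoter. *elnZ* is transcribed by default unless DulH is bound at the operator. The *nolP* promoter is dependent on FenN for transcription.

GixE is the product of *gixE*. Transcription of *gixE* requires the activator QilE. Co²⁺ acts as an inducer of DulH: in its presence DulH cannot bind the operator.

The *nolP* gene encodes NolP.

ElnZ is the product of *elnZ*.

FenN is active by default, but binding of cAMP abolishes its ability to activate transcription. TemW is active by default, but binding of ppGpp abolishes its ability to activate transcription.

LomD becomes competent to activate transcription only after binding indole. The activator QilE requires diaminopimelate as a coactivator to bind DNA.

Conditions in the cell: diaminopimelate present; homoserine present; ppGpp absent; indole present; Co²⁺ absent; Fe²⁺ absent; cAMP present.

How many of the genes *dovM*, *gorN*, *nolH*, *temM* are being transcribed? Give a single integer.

cAMP is present, so FenN is inactive.
Required activator FenN is absent, so *nolP* is not transcribed.
So NolP is not produced.
Indole is present, so LomD is active.
No repressor is bound and LomD is active, so *dovM* is transcribed.
→ *dovM* is ON.
Diaminopimelate is present, so QilE is active.
No repressor is bound and QilE is active, so *gixE* is transcribed.
So GixE is produced and active.
Homoserine is present, so TorR is active.
With repressor GixE bound, *gorN* is not transcribed.
→ *gorN* is OFF.
ppGpp is absent, so TemW is active.
Fe²⁺ is absent, so VelJ is active.
No repressor is bound and TemW and VelJ are active, so *nolH* is transcribed.
→ *nolH* is ON.
Co²⁺ is absent, so DulH is active.
With repressor DulH bound, *elnZ* is not transcribed.
So ElnZ is not produced.
Required activator ElnZ is absent, so *temM* is not transcribed.
→ *temM* is OFF.
2 of the 4 genes are transcribed.

2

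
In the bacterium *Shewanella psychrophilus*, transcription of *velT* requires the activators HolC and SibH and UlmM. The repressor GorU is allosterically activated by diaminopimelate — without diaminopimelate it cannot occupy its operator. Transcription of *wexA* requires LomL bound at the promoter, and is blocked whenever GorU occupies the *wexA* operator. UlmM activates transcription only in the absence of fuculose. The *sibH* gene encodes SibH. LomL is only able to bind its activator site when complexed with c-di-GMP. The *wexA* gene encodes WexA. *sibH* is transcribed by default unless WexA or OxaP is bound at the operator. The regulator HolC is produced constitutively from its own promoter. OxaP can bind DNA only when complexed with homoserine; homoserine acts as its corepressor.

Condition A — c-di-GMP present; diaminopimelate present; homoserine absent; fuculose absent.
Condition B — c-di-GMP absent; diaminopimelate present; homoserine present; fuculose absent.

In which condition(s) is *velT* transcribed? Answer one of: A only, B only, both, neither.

Condition A:
HolC is produced constitutively and is active.
c-di-GMP is present, so LomL is active.
Diaminopimelate is present, so GorU is active.
With repressor GorU bound, *wexA* is not transcribed.
So WexA is not produced.
Homoserine is absent, so OxaP is inactive.
With no repressor bound, *sibH* is transcribed.
So SibH is produced and active.
Fuculose is absent, so UlmM is active.
No repressor is bound and HolC and SibH and UlmM are active, so *velT* is transcribed.
→ *velT* is ON in A.
Condition B:
HolC is produced constitutively and is active.
c-di-GMP is absent, so LomL is inactive.
Diaminopimelate is present, so GorU is active.
With repressor GorU bound, *wexA* is not transcribed.
So WexA is not produced.
Homoserine is present, so OxaP is active.
With repressor OxaP bound, *sibH* is not transcribed.
So SibH is not produced.
Fuculose is absent, so UlmM is active.
Required activator SibH is absent, so *velT* is not transcribed.
→ *velT* is OFF in B.

A only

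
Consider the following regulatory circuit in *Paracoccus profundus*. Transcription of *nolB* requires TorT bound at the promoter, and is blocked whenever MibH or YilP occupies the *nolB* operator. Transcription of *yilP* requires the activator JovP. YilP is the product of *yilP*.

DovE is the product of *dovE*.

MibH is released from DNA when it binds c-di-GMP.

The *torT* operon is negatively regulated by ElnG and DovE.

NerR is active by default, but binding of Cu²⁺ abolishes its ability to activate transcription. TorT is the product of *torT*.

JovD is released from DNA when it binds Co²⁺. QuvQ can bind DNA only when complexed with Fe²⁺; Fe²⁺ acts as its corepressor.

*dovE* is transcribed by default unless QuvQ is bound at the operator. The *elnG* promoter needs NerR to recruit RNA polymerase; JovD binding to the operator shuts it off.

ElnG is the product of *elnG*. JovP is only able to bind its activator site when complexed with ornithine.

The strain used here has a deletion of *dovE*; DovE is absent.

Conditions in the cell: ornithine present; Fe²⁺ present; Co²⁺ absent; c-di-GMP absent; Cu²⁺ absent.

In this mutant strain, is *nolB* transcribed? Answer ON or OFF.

OFF

Cu²⁺ is absent, so NerR is active.
Co²⁺ is absent, so JovD is active.
With repressor JovD bound, *elnG* is not transcribed.
So ElnG is not produced.
DovE is non-functional in this strain, so it has no effect.
With no repressor bound, *torT* is transcribed.
So TorT is produced and active.
c-di-GMP is absent, so MibH is active.
Ornithine is present, so JovP is active.
No repressor is bound and JovP is active, so *yilP* is transcribed.
So YilP is produced and active.
With repressor MibH bound, *nolB* is not transcribed.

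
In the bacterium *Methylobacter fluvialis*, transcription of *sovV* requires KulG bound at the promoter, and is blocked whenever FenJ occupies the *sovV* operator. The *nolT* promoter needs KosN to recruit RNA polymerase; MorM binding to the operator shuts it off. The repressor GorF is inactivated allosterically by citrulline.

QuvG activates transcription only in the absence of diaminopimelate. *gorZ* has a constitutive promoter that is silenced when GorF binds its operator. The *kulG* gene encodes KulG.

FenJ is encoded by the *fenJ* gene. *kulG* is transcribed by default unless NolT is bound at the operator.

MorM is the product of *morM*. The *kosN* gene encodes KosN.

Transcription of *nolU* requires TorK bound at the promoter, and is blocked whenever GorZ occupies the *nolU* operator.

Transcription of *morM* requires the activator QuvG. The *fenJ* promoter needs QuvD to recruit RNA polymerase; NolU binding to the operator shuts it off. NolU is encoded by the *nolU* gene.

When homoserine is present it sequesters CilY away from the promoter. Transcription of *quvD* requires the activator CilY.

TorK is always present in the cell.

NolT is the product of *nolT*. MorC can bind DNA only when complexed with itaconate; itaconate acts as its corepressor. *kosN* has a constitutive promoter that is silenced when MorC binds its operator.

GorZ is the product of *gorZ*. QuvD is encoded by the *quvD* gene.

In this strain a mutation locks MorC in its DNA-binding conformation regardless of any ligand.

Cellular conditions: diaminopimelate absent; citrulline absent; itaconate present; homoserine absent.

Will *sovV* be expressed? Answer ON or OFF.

Diaminopimelate is absent, so QuvG is active.
No repressor is bound and QuvG is active, so *morM* is transcribed.
So MorM is produced and active.
MorC is constitutively active in this strain.
With repressor MorC bound, *kosN* is not transcribed.
So KosN is not produced.
With repressor MorM bound, *nolT* is not transcribed.
So NolT is not produced.
With no repressor bound, *kulG* is transcribed.
So KulG is produced and active.
Homoserine is absent, so CilY is active.
No repressor is bound and CilY is active, so *quvD* is transcribed.
So QuvD is produced and active.
TorK is produced constitutively and is active.
Citrulline is absent, so GorF is active.
With repressor GorF bound, *gorZ* is not transcribed.
So GorZ is not produced.
No repressor is bound and TorK is active, so *nolU* is transcribed.
So NolU is produced and active.
With repressor NolU bound, *fenJ* is not transcribed.
So FenJ is not produced.
No repressor is bound and KulG is active, so *sovV* is transcribed.

ON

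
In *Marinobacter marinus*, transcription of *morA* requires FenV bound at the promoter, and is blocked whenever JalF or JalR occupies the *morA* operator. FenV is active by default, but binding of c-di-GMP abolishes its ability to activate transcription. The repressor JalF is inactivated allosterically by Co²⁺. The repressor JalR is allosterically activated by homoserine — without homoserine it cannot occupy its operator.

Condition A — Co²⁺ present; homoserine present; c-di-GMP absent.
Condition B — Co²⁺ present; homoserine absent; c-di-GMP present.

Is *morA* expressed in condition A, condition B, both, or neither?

Condition A:
Co²⁺ is present, so JalF is inactive.
Homoserine is present, so JalR is active.
c-di-GMP is absent, so FenV is active.
With repressor JalR bound, *morA* is not transcribed.
→ *morA* is OFF in A.
Condition B:
Co²⁺ is present, so JalF is inactive.
Homoserine is absent, so JalR is inactive.
c-di-GMP is present, so FenV is inactive.
Required activator FenV is absent, so *morA* is not transcribed.
→ *morA* is OFF in B.

neither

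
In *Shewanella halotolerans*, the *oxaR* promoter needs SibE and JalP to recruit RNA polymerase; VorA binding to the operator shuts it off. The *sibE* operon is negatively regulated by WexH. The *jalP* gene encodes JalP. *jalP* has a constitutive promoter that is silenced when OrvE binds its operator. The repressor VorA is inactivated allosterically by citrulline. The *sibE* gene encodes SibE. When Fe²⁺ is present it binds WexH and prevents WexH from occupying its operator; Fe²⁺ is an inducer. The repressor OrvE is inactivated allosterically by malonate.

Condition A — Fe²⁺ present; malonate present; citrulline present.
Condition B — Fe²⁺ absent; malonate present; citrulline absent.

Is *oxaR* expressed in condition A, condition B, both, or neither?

A only

Condition A:
Fe²⁺ is present, so WexH is inactive.
With no repressor bound, *sibE* is transcribed.
So SibE is produced and active.
Malonate is present, so OrvE is inactive.
With no repressor bound, *jalP* is transcribed.
So JalP is produced and active.
Citrulline is present, so VorA is inactive.
No repressor is bound and SibE and JalP are active, so *oxaR* is transcribed.
→ *oxaR* is ON in A.
Condition B:
Fe²⁺ is absent, so WexH is active.
With repressor WexH bound, *sibE* is not transcribed.
So SibE is not produced.
Malonate is present, so OrvE is inactive.
With no repressor bound, *jalP* is transcribed.
So JalP is produced and active.
Citrulline is absent, so VorA is active.
With repressor VorA bound, *oxaR* is not transcribed.
→ *oxaR* is OFF in B.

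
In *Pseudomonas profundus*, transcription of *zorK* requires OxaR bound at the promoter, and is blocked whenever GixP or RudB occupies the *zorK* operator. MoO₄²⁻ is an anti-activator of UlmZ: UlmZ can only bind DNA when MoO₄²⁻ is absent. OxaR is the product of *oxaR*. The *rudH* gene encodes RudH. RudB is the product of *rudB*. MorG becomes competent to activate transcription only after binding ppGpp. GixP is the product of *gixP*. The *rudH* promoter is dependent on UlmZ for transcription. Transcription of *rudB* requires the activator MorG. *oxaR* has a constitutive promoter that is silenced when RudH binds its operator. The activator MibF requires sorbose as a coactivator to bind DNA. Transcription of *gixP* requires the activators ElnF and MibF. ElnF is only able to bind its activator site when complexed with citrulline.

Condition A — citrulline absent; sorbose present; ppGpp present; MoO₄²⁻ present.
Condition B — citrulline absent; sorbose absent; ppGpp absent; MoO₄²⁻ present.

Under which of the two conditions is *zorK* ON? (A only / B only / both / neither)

Condition A:
Citrulline is absent, so ElnF is inactive.
Sorbose is present, so MibF is active.
Required activator ElnF is absent, so *gixP* is not transcribed.
So GixP is not produced.
ppGpp is present, so MorG is active.
No repressor is bound and MorG is active, so *rudB* is transcribed.
So RudB is produced and active.
MoO₄²⁻ is present, so UlmZ is inactive.
Required activator UlmZ is absent, so *rudH* is not transcribed.
So RudH is not produced.
With no repressor bound, *oxaR* is transcribed.
So OxaR is produced and active.
With repressor RudB bound, *zorK* is not transcribed.
→ *zorK* is OFF in A.
Condition B:
Citrulline is absent, so ElnF is inactive.
Sorbose is absent, so MibF is inactive.
Required activator ElnF is absent, so *gixP* is not transcribed.
So GixP is not produced.
ppGpp is absent, so MorG is inactive.
Required activator MorG is absent, so *rudB* is not transcribed.
So RudB is not produced.
MoO₄²⁻ is present, so UlmZ is inactive.
Required activator UlmZ is absent, so *rudH* is not transcribed.
So RudH is not produced.
With no repressor bound, *oxaR* is transcribed.
So OxaR is produced and active.
No repressor is bound and OxaR is active, so *zorK* is transcribed.
→ *zorK* is ON in B.

B only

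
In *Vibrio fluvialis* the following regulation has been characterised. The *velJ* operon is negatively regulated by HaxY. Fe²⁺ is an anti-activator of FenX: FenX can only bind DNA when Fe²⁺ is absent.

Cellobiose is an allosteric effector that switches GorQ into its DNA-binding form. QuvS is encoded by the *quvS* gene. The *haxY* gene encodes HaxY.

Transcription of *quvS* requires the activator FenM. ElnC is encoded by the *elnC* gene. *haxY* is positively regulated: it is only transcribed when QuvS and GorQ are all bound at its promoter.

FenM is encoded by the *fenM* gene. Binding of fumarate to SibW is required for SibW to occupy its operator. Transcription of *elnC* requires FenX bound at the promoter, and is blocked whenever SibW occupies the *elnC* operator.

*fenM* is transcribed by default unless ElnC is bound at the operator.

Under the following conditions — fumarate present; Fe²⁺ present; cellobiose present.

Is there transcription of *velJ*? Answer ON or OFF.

OFF

Fumarate is present, so SibW is active.
Fe²⁺ is present, so FenX is inactive.
With repressor SibW bound, *elnC* is not transcribed.
So ElnC is not produced.
With no repressor bound, *fenM* is transcribed.
So FenM is produced and active.
No repressor is bound and FenM is active, so *quvS* is transcribed.
So QuvS is produced and active.
Cellobiose is present, so GorQ is active.
No repressor is bound and QuvS and GorQ are active, so *haxY* is transcribed.
So HaxY is produced and active.
With repressor HaxY bound, *velJ* is not transcribed.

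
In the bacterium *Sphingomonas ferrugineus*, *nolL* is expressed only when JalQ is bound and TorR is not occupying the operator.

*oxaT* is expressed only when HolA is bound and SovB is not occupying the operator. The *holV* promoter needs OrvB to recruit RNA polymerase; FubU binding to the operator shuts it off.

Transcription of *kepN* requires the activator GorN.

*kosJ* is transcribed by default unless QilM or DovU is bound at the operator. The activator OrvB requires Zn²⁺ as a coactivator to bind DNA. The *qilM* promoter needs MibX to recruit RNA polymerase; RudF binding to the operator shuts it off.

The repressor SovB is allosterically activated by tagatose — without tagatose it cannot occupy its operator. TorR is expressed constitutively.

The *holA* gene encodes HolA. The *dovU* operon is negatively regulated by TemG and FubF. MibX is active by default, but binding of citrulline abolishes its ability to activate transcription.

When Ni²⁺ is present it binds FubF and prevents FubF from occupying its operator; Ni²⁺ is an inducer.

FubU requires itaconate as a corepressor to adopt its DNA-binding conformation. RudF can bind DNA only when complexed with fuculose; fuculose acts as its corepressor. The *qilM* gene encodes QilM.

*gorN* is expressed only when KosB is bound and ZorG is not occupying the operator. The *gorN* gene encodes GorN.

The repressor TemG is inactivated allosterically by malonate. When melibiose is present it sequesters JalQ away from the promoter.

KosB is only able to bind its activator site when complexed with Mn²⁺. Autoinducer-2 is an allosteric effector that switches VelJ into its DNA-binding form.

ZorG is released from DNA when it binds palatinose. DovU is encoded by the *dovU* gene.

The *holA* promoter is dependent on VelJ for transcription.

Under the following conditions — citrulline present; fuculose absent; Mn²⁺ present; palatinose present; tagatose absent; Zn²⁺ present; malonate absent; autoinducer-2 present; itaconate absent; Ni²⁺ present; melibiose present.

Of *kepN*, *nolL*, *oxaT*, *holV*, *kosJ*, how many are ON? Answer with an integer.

Mn²⁺ is present, so KosB is active.
Palatinose is present, so ZorG is inactive.
No repressor is bound and KosB is active, so *gorN* is transcribed.
So GorN is produced and active.
No repressor is bound and GorN is active, so *kepN* is transcribed.
→ *kepN* is ON.
TorR is produced constitutively and is active.
Melibiose is present, so JalQ is inactive.
With repressor TorR bound, *nolL* is not transcribed.
→ *nolL* is OFF.
Tagatose is absent, so SovB is inactive.
Autoinducer-2 is present, so VelJ is active.
No repressor is bound and VelJ is active, so *holA* is transcribed.
So HolA is produced and active.
No repressor is bound and HolA is active, so *oxaT* is transcribed.
→ *oxaT* is ON.
Itaconate is absent, so FubU is inactive.
Zn²⁺ is present, so OrvB is active.
No repressor is bound and OrvB is active, so *holV* is transcribed.
→ *holV* is ON.
Fuculose is absent, so RudF is inactive.
Citrulline is present, so MibX is inactive.
Required activator MibX is absent, so *qilM* is not transcribed.
So QilM is not produced.
Malonate is absent, so TemG is active.
Ni²⁺ is present, so FubF is inactive.
With repressor TemG bound, *dovU* is not transcribed.
So DovU is not produced.
With no repressor bound, *kosJ* is transcribed.
→ *kosJ* is ON.
4 of the 5 genes are transcribed.

4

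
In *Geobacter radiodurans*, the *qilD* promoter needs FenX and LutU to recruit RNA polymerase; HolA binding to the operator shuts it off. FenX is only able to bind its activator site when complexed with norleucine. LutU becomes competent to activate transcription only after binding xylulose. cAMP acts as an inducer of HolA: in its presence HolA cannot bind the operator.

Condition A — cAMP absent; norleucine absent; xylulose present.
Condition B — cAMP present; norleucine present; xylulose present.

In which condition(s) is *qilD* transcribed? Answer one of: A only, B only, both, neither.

Condition A:
cAMP is absent, so HolA is active.
Norleucine is absent, so FenX is inactive.
Xylulose is present, so LutU is active.
With repressor HolA bound, *qilD* is not transcribed.
→ *qilD* is OFF in A.
Condition B:
cAMP is present, so HolA is inactive.
Norleucine is present, so FenX is active.
Xylulose is present, so LutU is active.
No repressor is bound and FenX and LutU are active, so *qilD* is transcribed.
→ *qilD* is ON in B.

B only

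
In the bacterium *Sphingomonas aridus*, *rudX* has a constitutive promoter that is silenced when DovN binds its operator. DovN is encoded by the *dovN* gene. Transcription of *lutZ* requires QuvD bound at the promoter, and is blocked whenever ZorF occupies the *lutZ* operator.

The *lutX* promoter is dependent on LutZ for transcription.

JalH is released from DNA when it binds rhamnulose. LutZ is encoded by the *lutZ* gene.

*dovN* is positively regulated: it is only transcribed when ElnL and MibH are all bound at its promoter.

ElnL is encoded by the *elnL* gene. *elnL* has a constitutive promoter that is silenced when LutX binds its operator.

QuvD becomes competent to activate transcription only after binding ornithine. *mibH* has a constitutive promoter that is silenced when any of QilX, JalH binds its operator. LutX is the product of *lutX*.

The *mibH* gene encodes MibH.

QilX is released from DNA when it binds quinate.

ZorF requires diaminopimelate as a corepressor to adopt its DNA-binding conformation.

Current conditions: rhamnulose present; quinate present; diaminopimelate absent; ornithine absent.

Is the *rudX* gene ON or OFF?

OFF

Diaminopimelate is absent, so ZorF is inactive.
Ornithine is absent, so QuvD is inactive.
Required activator QuvD is absent, so *lutZ* is not transcribed.
So LutZ is not produced.
Required activator LutZ is absent, so *lutX* is not transcribed.
So LutX is not produced.
With no repressor bound, *elnL* is transcribed.
So ElnL is produced and active.
Quinate is present, so QilX is inactive.
Rhamnulose is present, so JalH is inactive.
With no repressor bound, *mibH* is transcribed.
So MibH is produced and active.
No repressor is bound and ElnL and MibH are active, so *dovN* is transcribed.
So DovN is produced and active.
With repressor DovN bound, *rudX* is not transcribed.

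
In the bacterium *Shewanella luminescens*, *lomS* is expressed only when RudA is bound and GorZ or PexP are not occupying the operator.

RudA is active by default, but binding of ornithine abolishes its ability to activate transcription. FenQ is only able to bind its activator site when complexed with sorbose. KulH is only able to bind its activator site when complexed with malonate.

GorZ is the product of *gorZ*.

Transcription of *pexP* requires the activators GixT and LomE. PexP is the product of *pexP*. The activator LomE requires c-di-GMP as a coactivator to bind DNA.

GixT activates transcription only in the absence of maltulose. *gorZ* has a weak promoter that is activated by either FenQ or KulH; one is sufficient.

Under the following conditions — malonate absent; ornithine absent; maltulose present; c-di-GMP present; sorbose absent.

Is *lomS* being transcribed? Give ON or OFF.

Sorbose is absent, so FenQ is inactive.
Malonate is absent, so KulH is inactive.
No activator is available at the *gorZ* promoter, so *gorZ* is not transcribed.
So GorZ is not produced.
Ornithine is absent, so RudA is active.
Maltulose is present, so GixT is inactive.
c-di-GMP is present, so LomE is active.
Required activator GixT is absent, so *pexP* is not transcribed.
So PexP is not produced.
No repressor is bound and RudA is active, so *lomS* is transcribed.

ON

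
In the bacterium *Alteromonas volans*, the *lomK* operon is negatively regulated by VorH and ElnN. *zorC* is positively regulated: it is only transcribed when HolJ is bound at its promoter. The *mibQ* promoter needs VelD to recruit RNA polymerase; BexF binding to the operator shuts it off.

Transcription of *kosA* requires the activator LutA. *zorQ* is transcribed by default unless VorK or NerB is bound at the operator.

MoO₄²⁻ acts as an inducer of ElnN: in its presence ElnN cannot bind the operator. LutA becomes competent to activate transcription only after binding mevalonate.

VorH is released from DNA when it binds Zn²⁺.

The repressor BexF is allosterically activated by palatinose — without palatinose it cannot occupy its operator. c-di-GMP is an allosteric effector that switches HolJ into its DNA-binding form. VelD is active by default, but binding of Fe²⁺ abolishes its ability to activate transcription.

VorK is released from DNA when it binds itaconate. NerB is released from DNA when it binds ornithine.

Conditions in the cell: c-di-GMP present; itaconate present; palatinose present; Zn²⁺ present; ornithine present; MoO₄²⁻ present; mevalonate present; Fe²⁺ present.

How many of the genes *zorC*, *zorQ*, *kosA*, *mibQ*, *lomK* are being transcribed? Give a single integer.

c-di-GMP is present, so HolJ is active.
No repressor is bound and HolJ is active, so *zorC* is transcribed.
→ *zorC* is ON.
Itaconate is present, so VorK is inactive.
Ornithine is present, so NerB is inactive.
With no repressor bound, *zorQ* is transcribed.
→ *zorQ* is ON.
Mevalonate is present, so LutA is active.
No repressor is bound and LutA is active, so *kosA* is transcribed.
→ *kosA* is ON.
Fe²⁺ is present, so VelD is inactive.
Palatinose is present, so BexF is active.
With repressor BexF bound, *mibQ* is not transcribed.
→ *mibQ* is OFF.
Zn²⁺ is present, so VorH is inactive.
MoO₄²⁻ is present, so ElnN is inactive.
With no repressor bound, *lomK* is transcribed.
→ *lomK* is ON.
4 of the 5 genes are transcribed.

4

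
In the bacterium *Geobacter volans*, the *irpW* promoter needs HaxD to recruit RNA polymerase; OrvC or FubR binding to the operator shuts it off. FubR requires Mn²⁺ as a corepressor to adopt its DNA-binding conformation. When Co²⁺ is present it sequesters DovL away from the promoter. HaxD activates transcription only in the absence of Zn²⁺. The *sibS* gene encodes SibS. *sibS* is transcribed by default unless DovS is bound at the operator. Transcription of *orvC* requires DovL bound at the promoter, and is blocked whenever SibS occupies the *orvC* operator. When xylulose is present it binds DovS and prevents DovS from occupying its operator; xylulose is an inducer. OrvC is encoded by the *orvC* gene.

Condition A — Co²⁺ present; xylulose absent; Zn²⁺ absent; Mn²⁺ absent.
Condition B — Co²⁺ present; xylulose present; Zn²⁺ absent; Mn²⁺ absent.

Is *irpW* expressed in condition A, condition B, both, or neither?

Condition A:
Co²⁺ is present, so DovL is inactive.
Xylulose is absent, so DovS is active.
With repressor DovS bound, *sibS* is not transcribed.
So SibS is not produced.
Required activator DovL is absent, so *orvC* is not transcribed.
So OrvC is not produced.
Zn²⁺ is absent, so HaxD is active.
Mn²⁺ is absent, so FubR is inactive.
No repressor is bound and HaxD is active, so *irpW* is transcribed.
→ *irpW* is ON in A.
Condition B:
Co²⁺ is present, so DovL is inactive.
Xylulose is present, so DovS is inactive.
With no repressor bound, *sibS* is transcribed.
So SibS is produced and active.
With repressor SibS bound, *orvC* is not transcribed.
So OrvC is not produced.
Zn²⁺ is absent, so HaxD is active.
Mn²⁺ is absent, so FubR is inactive.
No repressor is bound and HaxD is active, so *irpW* is transcribed.
→ *irpW* is ON in B.

both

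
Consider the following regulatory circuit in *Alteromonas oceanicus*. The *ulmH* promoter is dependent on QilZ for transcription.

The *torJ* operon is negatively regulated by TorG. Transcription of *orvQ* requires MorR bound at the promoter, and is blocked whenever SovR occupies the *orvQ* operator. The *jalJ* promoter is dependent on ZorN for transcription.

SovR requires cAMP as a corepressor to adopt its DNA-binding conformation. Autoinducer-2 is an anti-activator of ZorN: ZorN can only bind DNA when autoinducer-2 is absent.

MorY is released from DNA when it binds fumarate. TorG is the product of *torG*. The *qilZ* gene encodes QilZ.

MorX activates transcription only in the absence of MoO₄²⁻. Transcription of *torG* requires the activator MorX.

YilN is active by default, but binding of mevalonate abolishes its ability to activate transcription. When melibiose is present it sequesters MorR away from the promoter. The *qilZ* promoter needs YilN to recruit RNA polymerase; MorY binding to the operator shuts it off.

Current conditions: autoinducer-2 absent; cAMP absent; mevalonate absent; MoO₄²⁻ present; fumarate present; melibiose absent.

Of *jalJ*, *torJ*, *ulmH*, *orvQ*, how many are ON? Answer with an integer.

Autoinducer-2 is absent, so ZorN is active.
No repressor is bound and ZorN is active, so *jalJ* is transcribed.
→ *jalJ* is ON.
MoO₄²⁻ is present, so MorX is inactive.
Required activator MorX is absent, so *torG* is not transcribed.
So TorG is not produced.
With no repressor bound, *torJ* is transcribed.
→ *torJ* is ON.
Mevalonate is absent, so YilN is active.
Fumarate is present, so MorY is inactive.
No repressor is bound and YilN is active, so *qilZ* is transcribed.
So QilZ is produced and active.
No repressor is bound and QilZ is active, so *ulmH* is transcribed.
→ *ulmH* is ON.
cAMP is absent, so SovR is inactive.
Melibiose is absent, so MorR is active.
No repressor is bound and MorR is active, so *orvQ* is transcribed.
→ *orvQ* is ON.
4 of the 4 genes are transcribed.

4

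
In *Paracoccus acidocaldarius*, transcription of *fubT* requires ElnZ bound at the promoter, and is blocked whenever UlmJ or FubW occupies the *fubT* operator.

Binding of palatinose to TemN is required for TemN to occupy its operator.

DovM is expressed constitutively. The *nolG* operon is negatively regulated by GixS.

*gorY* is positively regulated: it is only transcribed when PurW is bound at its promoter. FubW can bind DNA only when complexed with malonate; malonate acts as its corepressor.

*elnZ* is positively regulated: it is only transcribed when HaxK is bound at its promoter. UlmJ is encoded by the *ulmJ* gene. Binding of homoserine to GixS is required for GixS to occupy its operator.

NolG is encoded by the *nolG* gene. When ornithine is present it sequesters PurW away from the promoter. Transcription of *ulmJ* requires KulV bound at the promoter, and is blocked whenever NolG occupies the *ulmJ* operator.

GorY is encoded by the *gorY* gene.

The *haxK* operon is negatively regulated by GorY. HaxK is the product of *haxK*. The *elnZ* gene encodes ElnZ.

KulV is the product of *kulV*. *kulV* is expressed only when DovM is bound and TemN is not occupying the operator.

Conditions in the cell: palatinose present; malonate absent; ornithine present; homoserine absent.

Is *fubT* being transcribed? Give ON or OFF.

ON

Palatinose is present, so TemN is active.
DovM is produced constitutively and is active.
With repressor TemN bound, *kulV* is not transcribed.
So KulV is not produced.
Homoserine is absent, so GixS is inactive.
With no repressor bound, *nolG* is transcribed.
So NolG is produced and active.
With repressor NolG bound, *ulmJ* is not transcribed.
So UlmJ is not produced.
Ornithine is present, so PurW is inactive.
Required activator PurW is absent, so *gorY* is not transcribed.
So GorY is not produced.
With no repressor bound, *haxK* is transcribed.
So HaxK is produced and active.
No repressor is bound and HaxK is active, so *elnZ* is transcribed.
So ElnZ is produced and active.
Malonate is absent, so FubW is inactive.
No repressor is bound and ElnZ is active, so *fubT* is transcribed.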